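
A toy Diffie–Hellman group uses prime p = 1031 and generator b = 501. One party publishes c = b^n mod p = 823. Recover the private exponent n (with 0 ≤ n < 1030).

767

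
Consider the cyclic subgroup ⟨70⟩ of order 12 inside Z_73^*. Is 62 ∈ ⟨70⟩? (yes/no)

⟨70⟩ has order 12; its elements mod 73 are {1, 3, 8, 9, 24, 27, 46, 49, 64, 65, 70, 72}.
62 is not in this set.

no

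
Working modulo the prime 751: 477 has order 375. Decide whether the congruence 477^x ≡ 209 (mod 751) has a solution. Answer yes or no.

no

209 ∈ ⟨477⟩ iff 209^375 ≡ 1 (mod 751), since |⟨477⟩| = 375.
209^375 mod 751 = 750.
Since 750 ≠ 1, 209 does not lie in the subgroup.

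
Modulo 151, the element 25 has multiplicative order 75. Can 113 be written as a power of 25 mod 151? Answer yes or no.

no

113 ∈ ⟨25⟩ iff 113^75 ≡ 1 (mod 151), since |⟨25⟩| = 75.
113^75 mod 151 = 150.
Since 150 ≠ 1, 113 does not lie in the subgroup.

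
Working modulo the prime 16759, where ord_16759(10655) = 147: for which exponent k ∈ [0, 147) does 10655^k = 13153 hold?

81

Baby-step giant-step with m = ceil(sqrt(147)) = 13.
Baby table (10655^j mod 16759 for j=0..12):
  0:1  1:10655  2:3559  3:12287  4:13436  5:5202  6:5297  7:11982
  8:14907  9:9042  10:11778  11:3198  12:3643
Giant step factor: 10655^(-13) ≡ 16268 (mod 16759).
Scan 13153·16268^i mod 16759 for i = 0, 1, …:
  i=0: 13153   i=1: 10851   i=2: 1521   i=3: 7344
  i=4: 14040   i=5: 11068   i=6: 12287
Match at i=6, j=3: k = 6·13 + 3 = 81.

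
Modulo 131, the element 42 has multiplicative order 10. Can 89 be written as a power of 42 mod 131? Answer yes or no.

yes

89 ∈ ⟨42⟩ iff 89^10 ≡ 1 (mod 131), since |⟨42⟩| = 10.
89^10 mod 131 = 1.
Since 1 = 1, 89 lies in the subgroup.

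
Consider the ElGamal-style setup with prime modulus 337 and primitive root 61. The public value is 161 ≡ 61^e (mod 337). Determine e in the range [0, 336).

5

Baby-step giant-step with m = ceil(sqrt(336)) = 19.
Baby table (61^j mod 337 for j=0..18):
  0:1  1:61  2:14  3:180  4:196  5:161  6:48  7:232
  8:335  9:215  10:309  11:314  12:282  13:15  14:241  15:210
  16:4  17:244  18:56
Giant step factor: 61^(-19) ≡ 22 (mod 337).
Scan 161·22^i mod 337 for i = 0, 1, …:
  i=0: 161
Match at i=0, j=5: e = 0·19 + 5 = 5.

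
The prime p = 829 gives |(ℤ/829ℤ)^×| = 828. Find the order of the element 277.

The order of 277 must divide p − 1 = 828 = 2^2 · 3^2 · 23.
Divisors: 1, 2, 3, 4, 6, 9, 12, 18, 23, 36, 46, 69, 92, 138, 207, 276, 414, 828.
Check each in increasing order: 277^1 ≡ 277;  277^2 ≡ 461;  277^3 ≡ 31;  277^4 ≡ 297;  277^6 ≡ 132;  277^9 ≡ 776;  277^12 ≡ 15;  277^18 ≡ 322;  277^23 ≡ 752;  277^36 ≡ 59;  277^46 ≡ 126;  277^69 ≡ 246;  277^92 ≡ 125;  277^138 ≡ 828;  277^207 ≡ 583;  277^276 ≡ 1.
Smallest exponent giving 1 is 276.

276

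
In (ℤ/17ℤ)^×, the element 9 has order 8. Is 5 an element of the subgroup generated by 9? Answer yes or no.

5 ∈ ⟨9⟩ iff 5^8 ≡ 1 (mod 17), since |⟨9⟩| = 8.
5^8 mod 17 = 16.
Since 16 ≠ 1, 5 does not lie in the subgroup.

no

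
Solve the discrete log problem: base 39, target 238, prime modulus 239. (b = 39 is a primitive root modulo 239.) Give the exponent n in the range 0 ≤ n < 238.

119

Baby-step giant-step with m = ceil(sqrt(238)) = 16.
Baby table (39^j mod 239 for j=0..15):
  0:1  1:39  2:87  3:47  4:160  5:26  6:58  7:111
  8:27  9:97  10:198  11:74  12:18  13:224  14:132  15:129
Giant step factor: 39^(-16) ≡ 20 (mod 239).
Scan 238·20^i mod 239 for i = 0, 1, …:
  i=0: 238   i=1: 219   i=2: 78   i=3: 126
  i=4: 130   i=5: 210   i=6: 137   i=7: 111
Match at i=7, j=7: n = 7·16 + 7 = 119.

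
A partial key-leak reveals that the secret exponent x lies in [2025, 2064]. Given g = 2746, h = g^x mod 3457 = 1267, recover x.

2052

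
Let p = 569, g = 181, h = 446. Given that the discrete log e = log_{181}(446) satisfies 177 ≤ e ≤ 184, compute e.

183

Compute 181^177 mod 569 = 349, then multiply by 181 repeatedly:
  181^177=349  181^178=10  181^179=103  181^180=435  181^181=213
  181^182=430  181^183=446
Found 446 at exponent 183.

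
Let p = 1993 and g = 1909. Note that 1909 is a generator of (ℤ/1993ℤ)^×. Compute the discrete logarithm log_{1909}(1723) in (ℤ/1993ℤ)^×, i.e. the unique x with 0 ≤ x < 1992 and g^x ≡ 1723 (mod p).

Baby-step giant-step with m = ceil(sqrt(1992)) = 45.
Baby table (1909^j mod 1993 for j=0..44):
  0:1  1:1909  2:1077  3:1210  4:3  5:1741  6:1238  7:1637
  8:9  9:1237  10:1721  11:925  12:27  13:1718  14:1177  15:782
  16:81  17:1168  18:1538  19:353  20:243  21:1511  22:628  23:1059
  24:729  25:547  26:1884  27:1184  28:194  29:1641  30:1666  31:1559
  32:582  33:937  34:1012  35:691  36:1746  37:818  38:1043  39:80
  40:1252  41:461  42:1136  43:240  44:1763
Giant step factor: 1909^(-45) ≡ 807 (mod 1993).
Scan 1723·807^i mod 1993 for i = 0, 1, …:
  i=0: 1723   i=1: 1340   i=2: 1174   i=3: 743
  i=4: 1701   i=5: 1523   i=6: 1373   i=7: 1896
  i=8: 1441   i=9: 968     …   i=32: 1383
  i=33: 1
Match at i=33, j=0: x = 33·45 + 0 = 1485.

1485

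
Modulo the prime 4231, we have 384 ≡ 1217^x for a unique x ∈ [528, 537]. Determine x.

535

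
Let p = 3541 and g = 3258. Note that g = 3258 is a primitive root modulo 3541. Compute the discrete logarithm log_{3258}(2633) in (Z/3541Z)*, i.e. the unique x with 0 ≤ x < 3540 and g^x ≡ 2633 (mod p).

1834

Baby-step giant-step with m = ceil(sqrt(3540)) = 60.
Baby table (3258^j mod 3541 for j=0..59):
  0:1  1:3258  2:2187  3:754  4:2619  5:2433  6:1956  7:2389
  8:244  9:1768  10:2478  11:3385  12:1656  13:2305  14:2770  15:2192
  16:2880  17:2931  18:2662  19:887  20:390  21:2942  22:3090  23:157
  24:1602  25:3423  26:1525  27:427  28:3094  29:2566  30:3268  31:2898
  32:1378  33:3077  34:295  35:1499  36:703  37:2888  38:667  39:2453
  40:3378  41:96  42:1160  43:1033  44:1564  45:13  46:3403  47:103
  48:2720  49:2178  50:3301  51:641  52:2729  53:3172  54:1738  55:345
  56:1513  57:282  58:1637  59:600
Giant step factor: 3258^(-60) ≡ 3267 (mod 3541).
Scan 2633·3267^i mod 3541 for i = 0, 1, …:
  i=0: 2633   i=1: 922   i=2: 2324   i=3: 604
  i=4: 931   i=5: 3399   i=6: 3498   i=7: 1159
  i=8: 1124   i=9: 91     …   i=29: 3527
  i=30: 295
Match at i=30, j=34: x = 30·60 + 34 = 1834.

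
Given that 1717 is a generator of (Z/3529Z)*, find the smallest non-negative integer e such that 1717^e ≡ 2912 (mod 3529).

1189

Baby-step giant-step with m = ceil(sqrt(3528)) = 60.
Baby table (1717^j mod 3529 for j=0..59):
  0:1  1:1717  2:1374  3:1786  4:3390  5:1309  6:3109  7:2305
  8:1676  9:1557  10:1916  11:744  12:3479  13:2375  14:1880  15:2454
  16:3421  17:1601  18:3355  19:1207  20:896  21:3317  22:3012  23:1619
  24:2500  25:1236  26:1283  27:815  28:1871  29:1117  30:1642  31:3172
  32:1077  33:13  34:1147  35:217  36:2044  37:1722  38:2901  39:1598
  40:1733  41:614  42:2596  43:205  44:2614  45:2879  46:2643  47:3266
  48:141  49:2125  50:3168  51:1267  52:1575  53:1061  54:773  55:337
  56:3402  57:739  58:1952  59:2563
Giant step factor: 1717^(-60) ≡ 3088 (mod 3529).
Scan 2912·3088^i mod 3529 for i = 0, 1, …:
  i=0: 2912   i=1: 364   i=2: 1810   i=3: 2873
  i=4: 3447   i=5: 872   i=6: 109   i=7: 1337
  i=8: 3255   i=9: 848     …   i=18: 2884
  i=19: 2125
Match at i=19, j=49: e = 19·60 + 49 = 1189.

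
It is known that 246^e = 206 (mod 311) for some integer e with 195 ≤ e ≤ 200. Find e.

195

Compute 246^195 mod 311 = 206, then multiply by 246 repeatedly:
  246^195=206
Found 206 at exponent 195.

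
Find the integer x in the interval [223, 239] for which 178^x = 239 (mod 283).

Compute 178^223 mod 283 = 210, then multiply by 178 repeatedly:
  178^223=210  178^224=24  178^225=27  178^226=278  178^227=242
  178^228=60  178^229=209  178^230=129  178^231=39  178^232=150
  178^233=98  178^234=181  178^235=239
Found 239 at exponent 235.

235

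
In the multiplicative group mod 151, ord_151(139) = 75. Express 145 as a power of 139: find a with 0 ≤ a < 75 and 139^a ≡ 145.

56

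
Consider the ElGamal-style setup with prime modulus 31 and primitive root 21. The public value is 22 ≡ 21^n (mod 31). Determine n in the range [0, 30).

Successive powers of 21 modulo 31:
  21^0=1  21^1=21  21^2=7  21^3=23  21^4=18  21^5=6
  21^6=2  21^7=11  21^8=14  21^9=15  21^10=5  21^11=12
  21^12=4  21^13=22
So 21^13 ≡ 22 (mod 31), giving n = 13.

13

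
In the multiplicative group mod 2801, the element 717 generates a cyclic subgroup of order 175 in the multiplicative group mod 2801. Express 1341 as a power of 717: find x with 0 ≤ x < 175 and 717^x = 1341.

9

Successive powers of 717 modulo 2801:
  717^0=1  717^1=717  717^2=1506  717^3=1417  717^4=2027  717^5=2441
  717^6=2373  717^7=1234  717^8=2463  717^9=1341
So 717^9 ≡ 1341 (mod 2801), giving x = 9.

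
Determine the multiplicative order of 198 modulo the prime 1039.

The order of 198 must divide p − 1 = 1038 = 2 · 3 · 173.
Divisors: 1, 2, 3, 6, 173, 346, 519, 1038.
Check each in increasing order: 198^1 ≡ 198;  198^2 ≡ 761;  198^3 ≡ 23;  198^6 ≡ 529;  198^173 ≡ 141;  198^346 ≡ 140;  198^519 ≡ 1038;  198^1038 ≡ 1.
Smallest exponent giving 1 is 1038.

1038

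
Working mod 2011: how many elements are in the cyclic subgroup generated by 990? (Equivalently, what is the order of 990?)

The order of 990 must divide p − 1 = 2010 = 2 · 3 · 5 · 67.
Divisors: 1, 2, 3, 5, 6, 10, 15, 30, 67, 134, 201, 335, 402, 670, 1005, 2010.
Check each in increasing order: 990^1 ≡ 990;  990^2 ≡ 743;  990^3 ≡ 1555;  990^5 ≡ 1051;  990^6 ≡ 803;  990^10 ≡ 562;  990^15 ≡ 1439;  990^30 ≡ 1402;  990^67 ≡ 699;  990^134 ≡ 1939;  990^201 ≡ 1958;  990^335 ≡ 1805;  990^402 ≡ 798;  990^670 ≡ 205;  990^1005 ≡ 1.
Smallest exponent giving 1 is 1005.

1005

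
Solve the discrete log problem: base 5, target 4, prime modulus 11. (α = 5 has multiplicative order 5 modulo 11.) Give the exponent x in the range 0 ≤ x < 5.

3

Successive powers of 5 modulo 11:
  5^0=1  5^1=5  5^2=3  5^3=4
So 5^3 ≡ 4 (mod 11), giving x = 3.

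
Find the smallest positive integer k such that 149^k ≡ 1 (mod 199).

The order of 149 must divide p − 1 = 198 = 2 · 3^2 · 11.
Divisors: 1, 2, 3, 6, 9, 11, 18, 22, 33, 66, 99, 198.
Check each in increasing order: 149^1 ≡ 149;  149^2 ≡ 112;  149^3 ≡ 171;  149^6 ≡ 187;  149^9 ≡ 137;  149^11 ≡ 21;  149^18 ≡ 63;  149^22 ≡ 43;  149^33 ≡ 107;  149^66 ≡ 106;  149^99 ≡ 198;  149^198 ≡ 1.
Smallest exponent giving 1 is 198.

198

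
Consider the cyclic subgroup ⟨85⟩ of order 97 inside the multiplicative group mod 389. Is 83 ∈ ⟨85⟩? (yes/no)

83 ∈ ⟨85⟩ iff 83^97 ≡ 1 (mod 389), since |⟨85⟩| = 97.
83^97 mod 389 = 115.
Since 115 ≠ 1, 83 does not lie in the subgroup.

no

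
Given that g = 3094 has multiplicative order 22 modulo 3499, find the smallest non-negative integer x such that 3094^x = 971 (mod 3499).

7

Successive powers of 3094 modulo 3499:
  3094^0=1  3094^1=3094  3094^2=3071  3094^3=1889  3094^4=1236  3094^5=3276
  3094^6=2840  3094^7=971
So 3094^7 ≡ 971 (mod 3499), giving x = 7.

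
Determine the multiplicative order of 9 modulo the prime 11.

5

The order of 9 must divide p − 1 = 10 = 2 · 5.
Divisors: 1, 2, 5, 10.
Check each in increasing order: 9^1 ≡ 9;  9^2 ≡ 4;  9^5 ≡ 1.
Smallest exponent giving 1 is 5.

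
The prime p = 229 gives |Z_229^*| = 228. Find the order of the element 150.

228

The order of 150 must divide p − 1 = 228 = 2^2 · 3 · 19.
Divisors: 1, 2, 3, 4, 6, 12, 19, 38, 57, 76, 114, 228.
Check each in increasing order: 150^1 ≡ 150;  150^2 ≡ 58;  150^3 ≡ 227;  150^4 ≡ 158;  150^6 ≡ 4;  150^12 ≡ 16;  150^19 ≡ 211;  150^38 ≡ 95;  150^57 ≡ 122;  150^76 ≡ 94;  150^114 ≡ 228;  150^228 ≡ 1.
Smallest exponent giving 1 is 228.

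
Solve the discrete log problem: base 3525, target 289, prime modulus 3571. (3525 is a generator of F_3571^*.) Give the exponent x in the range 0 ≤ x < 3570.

Baby-step giant-step with m = ceil(sqrt(3570)) = 60.
Baby table (3525^j mod 3571 for j=0..59):
  0:1  1:3525  2:2116  3:2652  4:2993  5:1591  6:1805  7:2674
  8:1981  9:1720  10:3013  11:671  12:1273  13:2149  14:1134  15:1401
  16:3403  17:586  18:1612  19:839  20:687  21:537  22:295  23:714
  24:2866  25:291  26:898  27:1544  28:396  29:3210  30:2322  31:318
  32:3227  33:1540  34:580  35:1888  36:2427  37:2630  38:434  39:1462
  40:597  41:1106  42:2689  43:1291  44:1321  45:3512  46:2714  47:141
  48:656  49:1963  50:2548  51:635  52:2929  53:964  54:2079  55:783
  56:3263  57:3455  58:1765  59:943
Giant step factor: 3525^(-60) ≡ 2831 (mod 3571).
Scan 289·2831^i mod 3571 for i = 0, 1, …:
  i=0: 289   i=1: 400   i=2: 393   i=3: 2002
  i=4: 485   i=5: 1771   i=6: 17   i=7: 1704
  i=8: 3174   i=9: 958   i=10: 1709   i=11: 3045
  i=12: 1
Match at i=12, j=0: x = 12·60 + 0 = 720.

720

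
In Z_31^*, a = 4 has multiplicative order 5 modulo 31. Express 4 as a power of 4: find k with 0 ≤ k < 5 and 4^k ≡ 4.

1

Successive powers of 4 modulo 31:
  4^0=1  4^1=4
So 4^1 ≡ 4 (mod 31), giving k = 1.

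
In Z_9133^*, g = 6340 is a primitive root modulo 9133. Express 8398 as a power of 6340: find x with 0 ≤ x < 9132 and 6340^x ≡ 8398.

Baby-step giant-step with m = ceil(sqrt(9132)) = 96.
Baby table (6340^j mod 9133 for j=0..95):
  0:1  1:6340  2:1267  3:4873  4:7014  5:183  6:329  7:3536
  8:5858  9:4942  10:6090  11:5409  12:7778  13:3453  14:219  15:244
  16:3483  17:7759  18:1722  19:3545  20:8120  21:7212  22:4282  23:4604
  24:292  25:6414  26:4644  27:7301  28:2296  29:7771  30:4738  31:483
  32:2665  33:50  34:6478  35:8552  36:6192  37:3646  38:17  39:7317
  40:3273  41:644  42:509  43:3111  44:5593  45:5314  46:8256  47:1817
  48:3067  49:623  50:4364  51:3903  52:3723  53:4148  54:4413  55:4041
  56:1875  57:5467  58:1045  59:3875  60:8863  61:5204  62:4964  63:8575
  64:5884  65:5388  66:2500  67:4245  68:7482  69:8211  70:8773  71:850
  72:530  73:8389  74:4801  75:7184  76:289  77:5660  78:843  79:1815
  80:8653  81:7222  82:3751  83:8141  84:3357  85:3490  86:6474  87:1458
  88:1124  89:2420  90:8493  91:6585  92:1957  93:4766  94:4476  95:1609
Giant step factor: 6340^(-96) ≡ 1112 (mod 9133).
Scan 8398·1112^i mod 9133 for i = 0, 1, …:
  i=0: 8398   i=1: 4650   i=2: 1522   i=3: 2859
  i=4: 924   i=5: 4592   i=6: 957   i=7: 4756
  i=8: 665   i=9: 8840     …   i=62: 7061
  i=63: 6585
Match at i=63, j=91: x = 63·96 + 91 = 6139.

6139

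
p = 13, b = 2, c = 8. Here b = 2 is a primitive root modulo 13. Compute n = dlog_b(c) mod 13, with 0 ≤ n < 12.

Successive powers of 2 modulo 13:
  2^0=1  2^1=2  2^2=4  2^3=8
So 2^3 ≡ 8 (mod 13), giving n = 3.

3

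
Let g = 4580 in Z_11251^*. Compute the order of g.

11250

The order of 4580 must divide p − 1 = 11250 = 2 · 3^2 · 5^4.
Divisors: 1, 2, 3, 5, 6, 9, 10, 15, 18, 25, 30, 45, 50, 75, 90, 125, 150, 225, 250, 375, 450, 625, 750, 1125, 1250, 1875, 2250, 3750, 5625, 11250.
Check each in increasing order: 4580^1 ≡ 4580;  4580^2 ≡ 4536;  4580^3 ≡ 5534;  4580^5 ≡ 1243;  4580^6 ≡ 11185;  4580^9 ≡ 6039;  4580^10 ≡ 3662;  4580^15 ≡ 6462;  4580^18 ≡ 5030;  4580^25 ≡ 2991;  4580^30 ≡ 4983;  4580^45 ≡ 11035;  4580^50 ≡ 1536;  4580^75 ≡ 3768;  4580^90 ≡ 1652;  4580^125 ≡ 4634;  4580^150 ≡ 10313;  4580^225 ≡ 9681;  4580^250 ≡ 7048;  4580^375 ≡ 10030;  4580^450 ≡ 931;  4580^625 ≡ 1407;  4580^750 ≡ 5709;  4580^1125 ≡ 4931;  4580^1250 ≡ 10724;  4580^1875 ≡ 1077;  4580^2250 ≡ 1350;  4580^3750 ≡ 1076;  4580^5625 ≡ 11250;  4580^11250 ≡ 1.
Smallest exponent giving 1 is 11250.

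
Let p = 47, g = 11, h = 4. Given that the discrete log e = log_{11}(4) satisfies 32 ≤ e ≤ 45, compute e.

38

Compute 11^32 mod 47 = 9, then multiply by 11 repeatedly:
  11^32=9  11^33=5  11^34=8  11^35=41  11^36=28
  11^37=26  11^38=4
Found 4 at exponent 38.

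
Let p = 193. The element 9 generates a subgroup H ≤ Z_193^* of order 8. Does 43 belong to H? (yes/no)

⟨9⟩ has order 8; its elements mod 193 are {1, 9, 43, 81, 112, 150, 184, 192}.
43 is in this set.

yes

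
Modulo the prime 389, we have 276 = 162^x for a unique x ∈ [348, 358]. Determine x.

350

Compute 162^348 mod 389 = 66, then multiply by 162 repeatedly:
  162^348=66  162^349=189  162^350=276
Found 276 at exponent 350.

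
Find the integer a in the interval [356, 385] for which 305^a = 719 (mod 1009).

366

Compute 305^356 mod 1009 = 589, then multiply by 305 repeatedly:
  305^356=589  305^357=43  305^358=1007  305^359=399  305^360=615
  305^361=910  305^362=75  305^363=677  305^364=649  305^365=181
  305^366=719
Found 719 at exponent 366.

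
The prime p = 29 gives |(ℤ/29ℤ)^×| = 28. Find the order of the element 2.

28

The order of 2 must divide p − 1 = 28 = 2^2 · 7.
Divisors: 1, 2, 4, 7, 14, 28.
Check each in increasing order: 2^1 ≡ 2;  2^2 ≡ 4;  2^4 ≡ 16;  2^7 ≡ 12;  2^14 ≡ 28;  2^28 ≡ 1.
Smallest exponent giving 1 is 28.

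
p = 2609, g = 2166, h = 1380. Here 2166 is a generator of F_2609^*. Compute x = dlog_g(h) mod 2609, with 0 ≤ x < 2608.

Baby-step giant-step with m = ceil(sqrt(2608)) = 52.
Baby table (2166^j mod 2609 for j=0..51):
  0:1  1:2166  2:574  3:1400  4:742  5:28  6:641  7:418
  8:65  9:2513  10:784  11:2294  12:1268  13:1820  14:2530  15:1080
  16:1616  17:1587  18:1389  19:397  20:1541  21:895  22:83  23:2366
  24:680  25:1404  26:1579  27:2324  28:1023  29:777  30:177  31:2468
  32:2456  33:2554  34:884  35:2347  36:1270  37:934  38:1069  39:1271
  40:491  41:1643  42:62  43:1233  44:1671  45:703  46:1651  47:1736
  48:607  49:2435  50:1421  51:1875
Giant step factor: 2166^(-52) ≡ 997 (mod 2609).
Scan 1380·997^i mod 2609 for i = 0, 1, …:
  i=0: 1380   i=1: 917   i=2: 1099   i=3: 2532
  i=4: 1501   i=5: 1540   i=6: 1288   i=7: 508
  i=8: 330   i=9: 276     …   i=29: 301
  i=30: 62
Match at i=30, j=42: x = 30·52 + 42 = 1602.

1602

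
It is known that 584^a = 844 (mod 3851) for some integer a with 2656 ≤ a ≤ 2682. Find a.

2669

Compute 584^2656 mod 3851 = 3577, then multiply by 584 repeatedly:
  584^2656=3577  584^2657=1726  584^2658=2873  584^2659=2647  584^2660=1597
  584^2661=706  584^2662=247  584^2663=1761  584^2664=207  584^2665=1507
  584^2666=2060  584^2667=1528  584^2668=2771  584^2669=844
Found 844 at exponent 2669.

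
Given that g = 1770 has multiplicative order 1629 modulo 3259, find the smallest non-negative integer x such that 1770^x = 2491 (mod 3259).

1624

Baby-step giant-step with m = ceil(sqrt(1629)) = 41.
Baby table (1770^j mod 3259 for j=0..40):
  0:1  1:1770  2:1001  3:2133  4:1488  5:488  6:125  7:2897
  8:1283  9:2646  10:237  11:2338  12:2589  13:376  14:684  15:1591
  16:294  17:2199  18:984  19:1374  20:766  21:76  22:901  23:1119
  24:2417  25:2282  26:1239  27:2982  28:1819  29:2997  30:2297  31:1717
  32:1702  33:1224  34:2504  35:3099  36:333  37:2790  38:915  39:3086
  40:136
Giant step factor: 1770^(-41) ≡ 2141 (mod 3259).
Scan 2491·2141^i mod 3259 for i = 0, 1, …:
  i=0: 2491   i=1: 1507   i=2: 77   i=3: 1907
  i=4: 2619   i=5: 1799   i=6: 2780   i=7: 1046
  i=8: 553   i=9: 956     …   i=38: 2295
  i=39: 2282
Match at i=39, j=25: x = 39·41 + 25 = 1624.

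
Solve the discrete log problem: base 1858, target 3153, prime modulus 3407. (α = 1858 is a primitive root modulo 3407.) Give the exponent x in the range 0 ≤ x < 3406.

2887

Baby-step giant-step with m = ceil(sqrt(3406)) = 59.
Baby table (1858^j mod 3407 for j=0..58):
  0:1  1:1858  2:873  3:302  4:2368  5:1307  6:2622  7:3073
  8:2909  9:1420  10:1342  11:2919  12:2965  13:3258  14:2532  15:2796
  16:2700  17:1496  18:2863  19:1127  20:2068  21:2655  22:3061  23:1055
  24:1165  25:1125  26:1759  27:909  28:2457  29:3133  30:1958  31:2695
  32:2427  33:1905  34:3024  35:449  36:2934  37:172  38:2725  39:248
  40:839  41:1863  42:3349  43:1260  44:471  45:2926  46:2343  47:2555
  48:1239  49:2337  50:1628  51:2815  52:525  53:1048  54:1787  55:1828
  56:3052  57:1368  58:122
Giant step factor: 1858^(-59) ≡ 370 (mod 3407).
Scan 3153·370^i mod 3407 for i = 0, 1, …:
  i=0: 3153   i=1: 1416   i=2: 2649   i=3: 2321
  i=4: 206   i=5: 1266   i=6: 1661   i=7: 1310
  i=8: 906   i=9: 1334     …   i=47: 981
  i=48: 1828
Match at i=48, j=55: x = 48·59 + 55 = 2887.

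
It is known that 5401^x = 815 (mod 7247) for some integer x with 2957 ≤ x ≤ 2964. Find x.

Compute 5401^2957 mod 7247 = 4970, then multiply by 5401 repeatedly:
  5401^2957=4970  5401^2958=82  5401^2959=815
Found 815 at exponent 2959.

2959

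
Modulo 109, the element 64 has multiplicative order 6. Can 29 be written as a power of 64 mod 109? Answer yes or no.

⟨64⟩ has order 6; its elements mod 109 are {1, 45, 46, 63, 64, 108}.
29 is not in this set.

no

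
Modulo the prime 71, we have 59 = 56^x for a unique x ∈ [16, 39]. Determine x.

37

Compute 56^16 mod 71 = 16, then multiply by 56 repeatedly:
  56^16=16  56^17=44  56^18=50  56^19=31  56^20=32
  56^21=17  56^22=29  56^23=62  56^24=64  56^25=34
  56^26=58  56^27=53  56^28=57  56^29=68  56^30=45
  56^31=35  56^32=43  56^33=65  56^34=19  56^35=70
  56^36=15  56^37=59
Found 59 at exponent 37.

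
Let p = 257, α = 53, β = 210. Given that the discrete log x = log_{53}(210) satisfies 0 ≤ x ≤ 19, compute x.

Compute 53^0 mod 257 = 1, then multiply by 53 repeatedly:
  53^0=1  53^1=53  53^2=239  53^3=74  53^4=67
  53^5=210
Found 210 at exponent 5.

5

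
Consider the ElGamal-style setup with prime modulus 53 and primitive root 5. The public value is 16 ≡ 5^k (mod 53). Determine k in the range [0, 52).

Successive powers of 5 modulo 53:
  5^0=1  5^1=5  5^2=25  5^3=19  5^4=42  5^5=51
  5^6=43  5^7=3  5^8=15  5^9=22  5^10=4  5^11=20
  5^12=47  5^13=23  5^14=9  5^15=45  5^16=13  5^17=12
  5^18=7  5^19=35  5^20=16
So 5^20 ≡ 16 (mod 53), giving k = 20.

20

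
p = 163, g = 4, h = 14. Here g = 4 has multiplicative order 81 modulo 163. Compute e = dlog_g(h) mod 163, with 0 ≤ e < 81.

37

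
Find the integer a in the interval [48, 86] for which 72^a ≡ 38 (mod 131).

48

Compute 72^48 mod 131 = 38, then multiply by 72 repeatedly:
  72^48=38
Found 38 at exponent 48.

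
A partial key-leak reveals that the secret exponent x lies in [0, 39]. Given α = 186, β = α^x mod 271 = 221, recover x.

11

Compute 186^0 mod 271 = 1, then multiply by 186 repeatedly:
  186^0=1  186^1=186  186^2=179  186^3=232  186^4=63
  186^5=65  186^6=166  186^7=253  186^8=175  186^9=30
  186^10=160  186^11=221
Found 221 at exponent 11.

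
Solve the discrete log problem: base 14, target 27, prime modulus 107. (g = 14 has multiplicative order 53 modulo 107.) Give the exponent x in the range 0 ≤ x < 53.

12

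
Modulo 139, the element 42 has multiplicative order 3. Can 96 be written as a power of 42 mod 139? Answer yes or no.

⟨42⟩ has order 3; its elements mod 139 are {1, 42, 96}.
96 is in this set.

yes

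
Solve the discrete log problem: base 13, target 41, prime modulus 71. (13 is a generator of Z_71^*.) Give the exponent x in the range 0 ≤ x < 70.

Baby-step giant-step with m = ceil(sqrt(70)) = 9.
Baby table (13^j mod 71 for j=0..8):
  0:1  1:13  2:27  3:67  4:19  5:34  6:16  7:66
  8:6
Giant step factor: 13^(-9) ≡ 61 (mod 71).
Scan 41·61^i mod 71 for i = 0, 1, …:
  i=0: 41   i=1: 16
Match at i=1, j=6: x = 1·9 + 6 = 15.

15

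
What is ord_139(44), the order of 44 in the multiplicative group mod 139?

The order of 44 must divide p − 1 = 138 = 2 · 3 · 23.
Divisors: 1, 2, 3, 6, 23, 46, 69, 138.
Check each in increasing order: 44^1 ≡ 44;  44^2 ≡ 129;  44^3 ≡ 116;  44^6 ≡ 112;  44^23 ≡ 1.
Smallest exponent giving 1 is 23.

23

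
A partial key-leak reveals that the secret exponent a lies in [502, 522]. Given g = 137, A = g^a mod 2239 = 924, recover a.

519

Compute 137^502 mod 2239 = 993, then multiply by 137 repeatedly:
  137^502=993  137^503=1701  137^504=181  137^505=168  137^506=626
  137^507=680  137^508=1361  137^509=620  137^510=2097  137^511=697
  137^512=1451  137^513=1755  137^514=862  137^515=1666  137^516=2103
  137^517=1519  137^518=2115  137^519=924
Found 924 at exponent 519.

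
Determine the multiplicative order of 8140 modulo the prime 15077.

The order of 8140 must divide p − 1 = 15076 = 2^2 · 3769.
Divisors: 1, 2, 4, 3769, 7538, 15076.
Check each in increasing order: 8140^1 ≡ 8140;  8140^2 ≡ 11262;  8140^4 ≡ 4920;  8140^3769 ≡ 4009;  8140^7538 ≡ 15076;  8140^15076 ≡ 1.
Smallest exponent giving 1 is 15076.

15076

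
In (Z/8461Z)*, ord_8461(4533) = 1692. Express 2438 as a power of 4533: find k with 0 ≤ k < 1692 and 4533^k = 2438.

Baby-step giant-step with m = ceil(sqrt(1692)) = 42.
Baby table (4533^j mod 8461 for j=0..41):
  0:1  1:4533  2:4781  3:3652  4:4800  5:5169  6:2568  7:6869
  8:697  9:3548  10:7184  11:7144  12:3505  13:6868  14:4625  15:7228
  16:3532  17:2344  18:6797  19:4300  20:6217  21:6531  22:8445  23:3621
  24:8114  25:795  26:7810  27:1906  28:1217  29:89  30:5770  31:2459
  32:3510  33:4150  34:3147  35:105  36:2149  37:2806  38:2715  39:4801
  40:1241  41:7349
Giant step factor: 4533^(-42) ≡ 7389 (mod 8461).
Scan 2438·7389^i mod 8461 for i = 0, 1, …:
  i=0: 2438   i=1: 913   i=2: 2740   i=3: 7148
  i=4: 3010   i=5: 5382   i=6: 898   i=7: 1898
  i=8: 4445   i=9: 6964     …   i=30: 5497
  i=31: 4533
Match at i=31, j=1: k = 31·42 + 1 = 1303.

1303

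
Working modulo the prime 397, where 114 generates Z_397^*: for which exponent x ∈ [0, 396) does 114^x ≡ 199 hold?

117

Baby-step giant-step with m = ceil(sqrt(396)) = 20.
Baby table (114^j mod 397 for j=0..19):
  0:1  1:114  2:292  3:337  4:306  5:345  6:27  7:299
  8:341  9:365  10:322  11:184  12:332  13:133  14:76  15:327
  16:357  17:204  18:230  19:18
Giant step factor: 114^(-20) ≡ 160 (mod 397).
Scan 199·160^i mod 397 for i = 0, 1, …:
  i=0: 199   i=1: 80   i=2: 96   i=3: 274
  i=4: 170   i=5: 204
Match at i=5, j=17: x = 5·20 + 17 = 117.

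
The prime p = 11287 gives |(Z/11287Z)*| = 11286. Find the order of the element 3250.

The order of 3250 must divide p − 1 = 11286 = 2 · 3^3 · 11 · 19.
Divisors: 1, 2, 3, 6, 9, 11, 18, 19, 22, 27, 33, 38, 54, 57, 66, 99, 114, 171, 198, 209, 297, 342, 418, 513, 594, 627, 1026, 1254, 1881, 3762, 5643, 11286.
Check each in increasing order: 3250^1 ≡ 3250;  3250^2 ≡ 9155;  3250^3 ≡ 1218;  3250^6 ≡ 4927;  3250^9 ≡ 7689;  3250^11 ≡ 7063;  3250^18 ≡ 10702;  3250^19 ≡ 6253;  3250^22 ≡ 8716;  3250^27 ≡ 5448;  3250^33 ≡ 1810;  3250^38 ≡ 1841;  3250^54 ≡ 7181;  3250^57 ≡ 10320;  3250^66 ≡ 2870;  3250^99 ≡ 2680;  3250^114 ≡ 9555;  3250^171 ≡ 4368;  3250^198 ≡ 3868;  3250^209 ≡ 5144;  3250^297 ≡ 4774;  3250^342 ≡ 4394;  3250^418 ≡ 4008;  3250^513 ≡ 5092;  3250^594 ≡ 2623;  3250^627 ≡ 7090;  3250^1026 ≡ 2225;  3250^1254 ≡ 7089;  3250^1881 ≡ 11286;  3250^3762 ≡ 1.
Smallest exponent giving 1 is 3762.

3762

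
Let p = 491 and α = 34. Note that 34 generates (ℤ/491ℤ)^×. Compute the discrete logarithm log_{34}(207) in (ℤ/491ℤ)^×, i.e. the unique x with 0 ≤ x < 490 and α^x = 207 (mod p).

439

Baby-step giant-step with m = ceil(sqrt(490)) = 23.
Baby table (34^j mod 491 for j=0..22):
  0:1  1:34  2:174  3:24  4:325  5:248  6:85  7:435
  8:60  9:76  10:129  11:458  12:351  13:150  14:190  15:77
  16:163  17:141  18:375  19:475  20:438  21:162  22:107
Giant step factor: 34^(-23) ≡ 171 (mod 491).
Scan 207·171^i mod 491 for i = 0, 1, …:
  i=0: 207   i=1: 45   i=2: 330   i=3: 456
  i=4: 398   i=5: 300   i=6: 236   i=7: 94
  i=8: 362   i=9: 36     …   i=18: 113
  i=19: 174
Match at i=19, j=2: x = 19·23 + 2 = 439.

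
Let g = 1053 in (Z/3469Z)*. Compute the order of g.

3468

The order of 1053 must divide p − 1 = 3468 = 2^2 · 3 · 17^2.
Divisors: 1, 2, 3, 4, 6, 12, 17, 34, 51, 68, 102, 204, 289, 578, 867, 1156, 1734, 3468.
Check each in increasing order: 1053^1 ≡ 1053;  1053^2 ≡ 2198;  1053^3 ≡ 671;  1053^4 ≡ 2356;  1053^6 ≡ 2740;  1053^12 ≡ 684;  1053^17 ≡ 327;  1053^34 ≡ 2859;  1053^51 ≡ 1732;  1053^68 ≡ 917;  1053^102 ≡ 2608;  1053^204 ≡ 2424;  1053^289 ≡ 2115;  1053^578 ≡ 1684;  1053^867 ≡ 2466;  1053^1156 ≡ 1683;  1053^1734 ≡ 3468;  1053^3468 ≡ 1.
Smallest exponent giving 1 is 3468.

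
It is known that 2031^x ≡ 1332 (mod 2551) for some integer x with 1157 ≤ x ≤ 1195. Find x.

1189

Compute 2031^1157 mod 2551 = 2461, then multiply by 2031 repeatedly:
  2031^1157=2461  2031^1158=882  2031^1159=540  2031^1160=2361  2031^1161=1862
  2031^1162=1140  2031^1163=1583  2031^1164=813  2031^1165=706  2031^1166=224
  2031^1167=866  2031^1168=1207  2031^1169=2457  2031^1170=411  2031^1171=564
  2031^1172=85  2031^1173=1718  2031^1174=2041  2031^1175=2447  2031^1176=509
  2031^1177=624  2031^1178=2048  2031^1179=1358  2031^1180=467  2031^1181=2056
  2031^1182=2300  2031^1183=419  2031^1184=1506  2031^1185=37  2031^1186=1168
  2031^1187=2329  2031^1188=645  2031^1189=1332
Found 1332 at exponent 1189.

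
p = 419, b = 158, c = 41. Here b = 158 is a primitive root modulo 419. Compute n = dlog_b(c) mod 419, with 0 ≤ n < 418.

248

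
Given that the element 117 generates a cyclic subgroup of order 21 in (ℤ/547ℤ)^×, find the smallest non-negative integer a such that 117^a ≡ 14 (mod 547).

2

Successive powers of 117 modulo 547:
  117^0=1  117^1=117  117^2=14
So 117^2 ≡ 14 (mod 547), giving a = 2.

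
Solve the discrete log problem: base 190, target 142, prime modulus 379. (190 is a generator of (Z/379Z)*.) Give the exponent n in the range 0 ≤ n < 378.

Baby-step giant-step with m = ceil(sqrt(378)) = 20.
Baby table (190^j mod 379 for j=0..19):
  0:1  1:190  2:95  3:237  4:308  5:154  6:77  7:228
  8:114  9:57  10:218  11:109  12:244  13:122  14:61  15:220
  16:110  17:55  18:217  19:298
Giant step factor: 190^(-20) ≡ 262 (mod 379).
Scan 142·262^i mod 379 for i = 0, 1, …:
  i=0: 142   i=1: 62   i=2: 326   i=3: 137
  i=4: 268   i=5: 101   i=6: 311   i=7: 376
  i=8: 351   i=9: 244
Match at i=9, j=12: n = 9·20 + 12 = 192.

192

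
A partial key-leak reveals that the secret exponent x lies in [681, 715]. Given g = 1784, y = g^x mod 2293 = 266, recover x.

Compute 1784^681 mod 2293 = 880, then multiply by 1784 repeatedly:
  1784^681=880  1784^682=1508  1784^683=583  1784^684=1343  1784^685=2020
  1784^686=1377  1784^687=765  1784^688=425  1784^689=1510  1784^690=1858
  1784^691=1287  1784^692=715  1784^693=652  1784^694=617  1784^695=88
  1784^696=1068  1784^697=2122  1784^698=2198  1784^699=202  1784^700=367
  1784^701=1223  1784^702=1189  1784^703=151  1784^704=1103  1784^705=358
  1784^706=1218  1784^707=1441  1784^708=291  1784^709=926  1784^710=1024
  1784^711=1588  1784^712=1137  1784^713=1396  1784^714=266
Found 266 at exponent 714.

714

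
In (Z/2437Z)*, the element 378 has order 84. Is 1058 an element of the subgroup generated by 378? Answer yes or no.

1058 ∈ ⟨378⟩ iff 1058^84 ≡ 1 (mod 2437), since |⟨378⟩| = 84.
1058^84 mod 2437 = 1960.
Since 1960 ≠ 1, 1058 does not lie in the subgroup.

no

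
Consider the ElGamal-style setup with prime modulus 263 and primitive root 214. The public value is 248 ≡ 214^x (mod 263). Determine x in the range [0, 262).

Baby-step giant-step with m = ceil(sqrt(262)) = 17.
Baby table (214^j mod 263 for j=0..16):
  0:1  1:214  2:34  3:175  4:104  5:164  6:117  7:53
  8:33  9:224  10:70  11:252  12:13  13:152  14:179  15:171
  16:37
Giant step factor: 214^(-17) ≡ 47 (mod 263).
Scan 248·47^i mod 263 for i = 0, 1, …:
  i=0: 248   i=1: 84   i=2: 3   i=3: 141
  i=4: 52   i=5: 77   i=6: 200   i=7: 195
  i=8: 223   i=9: 224
Match at i=9, j=9: x = 9·17 + 9 = 162.

162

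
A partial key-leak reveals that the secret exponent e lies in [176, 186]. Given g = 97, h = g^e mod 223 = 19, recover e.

Compute 97^176 mod 223 = 19, then multiply by 97 repeatedly:
  97^176=19
Found 19 at exponent 176.

176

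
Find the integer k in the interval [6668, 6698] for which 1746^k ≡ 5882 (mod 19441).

6694

Compute 1746^6668 mod 19441 = 769, then multiply by 1746 repeatedly:
  1746^6668=769  1746^6669=1245  1746^6670=15819  1746^6671=13754  1746^6672=4849
  1746^6673=9519  1746^6674=17560  1746^6675=1303  1746^6676=441  1746^6677=11787
  1746^6678=11524  1746^6679=18910  1746^6680=6042  1746^6681=12310  1746^6682=10955
  1746^6683=16927  1746^6684=4222  1746^6685=3473  1746^6686=17707  1746^6687=5232
  1746^6688=17243  1746^6689=11610  1746^6690=13538  1746^6691=16533  1746^6692=16174
  1746^6693=11472  1746^6694=5882
Found 5882 at exponent 6694.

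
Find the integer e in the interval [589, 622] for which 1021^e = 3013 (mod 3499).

589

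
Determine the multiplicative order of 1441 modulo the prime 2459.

The order of 1441 must divide p − 1 = 2458 = 2 · 1229.
Divisors: 1, 2, 1229, 2458.
Check each in increasing order: 1441^1 ≡ 1441;  1441^2 ≡ 1085;  1441^1229 ≡ 2458;  1441^2458 ≡ 1.
Smallest exponent giving 1 is 2458.

2458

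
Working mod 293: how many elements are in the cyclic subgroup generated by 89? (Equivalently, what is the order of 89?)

292

The order of 89 must divide p − 1 = 292 = 2^2 · 73.
Divisors: 1, 2, 4, 73, 146, 292.
Check each in increasing order: 89^1 ≡ 89;  89^2 ≡ 10;  89^4 ≡ 100;  89^73 ≡ 138;  89^146 ≡ 292;  89^292 ≡ 1.
Smallest exponent giving 1 is 292.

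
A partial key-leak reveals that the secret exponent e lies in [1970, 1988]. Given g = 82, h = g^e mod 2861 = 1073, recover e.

Compute 82^1970 mod 2861 = 1319, then multiply by 82 repeatedly:
  82^1970=1319  82^1971=2301  82^1972=2717  82^1973=2497  82^1974=1623
  82^1975=1480  82^1976=1198  82^1977=962  82^1978=1637  82^1979=2628
  82^1980=921  82^1981=1136  82^1982=1600  82^1983=2455  82^1984=1040
  82^1985=2311  82^1986=676  82^1987=1073
Found 1073 at exponent 1987.

1987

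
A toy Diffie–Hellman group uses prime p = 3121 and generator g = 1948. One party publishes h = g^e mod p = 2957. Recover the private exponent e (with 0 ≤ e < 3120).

444

Baby-step giant-step with m = ceil(sqrt(3120)) = 56.
Baby table (1948^j mod 3121 for j=0..55):
  0:1  1:1948  2:2689  3:1134  4:2485  5:109  6:104  7:2848
  8:1887  9:2459  10:2518  11:1973  12:1453  13:2818  14:2746  15:2935
  16:2829  17:2327  18:1304  19:2819  20:1573  21:2503  22:842  23:1691
  24:1413  25:2923  26:1300  27:1269  28:180  29:1088  30:265  31:1255
  32:997  33:894  34:3115  35:796  36:2592  37:2559  38:695  39:2467
  40:2497  41:1638  42:1162  43:851  44:497  45:646  46:645  47:1818
  48:2250  49:1116  50:1752  51:1643  52:1539  53:1812  54:3046  55:587
Giant step factor: 1948^(-56) ≡ 994 (mod 3121).
Scan 2957·994^i mod 3121 for i = 0, 1, …:
  i=0: 2957   i=1: 2397   i=2: 1295   i=3: 1378
  i=4: 2734   i=5: 2326   i=6: 2504   i=7: 1539
Match at i=7, j=52: e = 7·56 + 52 = 444.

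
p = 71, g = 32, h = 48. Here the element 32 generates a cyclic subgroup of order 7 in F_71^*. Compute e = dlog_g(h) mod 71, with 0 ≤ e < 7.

Successive powers of 32 modulo 71:
  32^0=1  32^1=32  32^2=30  32^3=37  32^4=48
So 32^4 ≡ 48 (mod 71), giving e = 4.

4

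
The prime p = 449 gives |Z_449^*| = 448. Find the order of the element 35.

16

The order of 35 must divide p − 1 = 448 = 2^6 · 7.
Divisors: 1, 2, 4, 7, 8, 14, 16, 28, 32, 56, 64, 112, 224, 448.
Check each in increasing order: 35^1 ≡ 35;  35^2 ≡ 327;  35^4 ≡ 67;  35^7 ≡ 372;  35^8 ≡ 448;  35^14 ≡ 92;  35^16 ≡ 1.
Smallest exponent giving 1 is 16.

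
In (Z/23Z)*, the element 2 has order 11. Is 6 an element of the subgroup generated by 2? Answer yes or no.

yes

6 ∈ ⟨2⟩ iff 6^11 ≡ 1 (mod 23), since |⟨2⟩| = 11.
6^11 mod 23 = 1.
Since 1 = 1, 6 lies in the subgroup.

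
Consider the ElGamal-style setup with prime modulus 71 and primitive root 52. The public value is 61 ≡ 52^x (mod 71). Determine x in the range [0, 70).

Baby-step giant-step with m = ceil(sqrt(70)) = 9.
Baby table (52^j mod 71 for j=0..8):
  0:1  1:52  2:6  3:28  4:36  5:26  6:3  7:14
  8:18
Giant step factor: 52^(-9) ≡ 11 (mod 71).
Scan 61·11^i mod 71 for i = 0, 1, …:
  i=0: 61   i=1: 32   i=2: 68   i=3: 38
  i=4: 63   i=5: 54   i=6: 26
Match at i=6, j=5: x = 6·9 + 5 = 59.

59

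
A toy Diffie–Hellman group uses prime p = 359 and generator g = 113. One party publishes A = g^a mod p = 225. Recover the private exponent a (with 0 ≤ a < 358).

Baby-step giant-step with m = ceil(sqrt(358)) = 19.
Baby table (113^j mod 359 for j=0..18):
  0:1  1:113  2:204  3:76  4:331  5:67  6:32  7:26
  8:66  9:278  10:181  11:349  12:306  13:114  14:317  15:280
  16:48  17:39  18:99
Giant step factor: 113^(-19) ≡ 130 (mod 359).
Scan 225·130^i mod 359 for i = 0, 1, …:
  i=0: 225   i=1: 171   i=2: 331
Match at i=2, j=4: a = 2·19 + 4 = 42.

42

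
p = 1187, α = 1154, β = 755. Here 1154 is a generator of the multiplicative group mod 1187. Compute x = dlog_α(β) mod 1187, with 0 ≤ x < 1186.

Baby-step giant-step with m = ceil(sqrt(1186)) = 35.
Baby table (1154^j mod 1187 for j=0..34):
  0:1  1:1154  2:1089  3:860  4:108  5:1184  6:99  7:294
  8:981  9:863  10:9  11:890  12:305  13:618  14:972  15:1160
  16:891  17:272  18:520  19:645  20:81  21:888  22:371  23:814
  24:439  25:944  26:897  27:74  28:1119  29:1057  30:729  31:870
  32:965  33:204  34:390
Giant step factor: 1154^(-35) ≡ 146 (mod 1187).
Scan 755·146^i mod 1187 for i = 0, 1, …:
  i=0: 755   i=1: 1026   i=2: 234   i=3: 928
  i=4: 170   i=5: 1080   i=6: 996   i=7: 602
  i=8: 54   i=9: 762     …   i=32: 190
  i=33: 439
Match at i=33, j=24: x = 33·35 + 24 = 1179.

1179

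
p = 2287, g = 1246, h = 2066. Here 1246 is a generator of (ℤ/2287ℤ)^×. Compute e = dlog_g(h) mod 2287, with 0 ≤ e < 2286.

Baby-step giant-step with m = ceil(sqrt(2286)) = 48.
Baby table (1246^j mod 2287 for j=0..47):
  0:1  1:1246  2:1930  3:1143  4:1664  5:1322  6:572  7:1455
  8:1626  9:2001  10:416  11:1474  12:143  13:2079  14:1550  15:1072
  16:104  17:1512  18:1751  19:2235  20:1531  21:268  22:26  23:378
  24:2153  25:2274  26:2098  27:67  28:1150  29:1238  30:1110  31:1712
  32:1668  33:1732  34:1431  35:1453  36:1421  37:428  38:417  39:433
  40:2073  41:935  42:927  43:107  44:676  45:680  46:1090  47:1949
Giant step factor: 1246^(-48) ≡ 1500 (mod 2287).
Scan 2066·1500^i mod 2287 for i = 0, 1, …:
  i=0: 2066   i=1: 115   i=2: 975   i=3: 1107
  i=4: 138   i=5: 1170   i=6: 871   i=7: 623
  i=8: 1404   i=9: 1960     …   i=29: 212
  i=30: 107
Match at i=30, j=43: e = 30·48 + 43 = 1483.

1483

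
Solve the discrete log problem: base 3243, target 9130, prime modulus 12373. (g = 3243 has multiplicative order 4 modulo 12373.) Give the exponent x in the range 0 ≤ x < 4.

Successive powers of 3243 modulo 12373:
  3243^0=1  3243^1=3243  3243^2=12372  3243^3=9130
So 3243^3 ≡ 9130 (mod 12373), giving x = 3.

3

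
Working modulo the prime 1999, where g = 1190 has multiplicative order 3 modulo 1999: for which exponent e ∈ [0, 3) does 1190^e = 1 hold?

0

Successive powers of 1190 modulo 1999:
  1190^0=1
So 1190^0 ≡ 1 (mod 1999), giving e = 0.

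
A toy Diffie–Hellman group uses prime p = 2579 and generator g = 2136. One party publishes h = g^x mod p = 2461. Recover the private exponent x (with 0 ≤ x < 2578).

Baby-step giant-step with m = ceil(sqrt(2578)) = 51.
Baby table (2136^j mod 2579 for j=0..50):
  0:1  1:2136  2:245  3:2362  4:708  5:994  6:667  7:1104
  8:938  9:2264  10:279  11:195  12:1301  13:1353  14:1528  15:1373
  16:405  17:1115  18:1223  19:2380  20:471  21:246  22:1919  23:953
  24:777  25:1375  26:2098  27:1605  28:789  29:1217  30:2459  31:1580
  32:1548  33:250  34:147  35:1933  36:2488  37:1628  38:916  39:1694
  40:47  41:2390  42:1199  43:117  44:2328  45:296  46:401  47:308
  48:243  49:669  50:218
Giant step factor: 2136^(-51) ≡ 2039 (mod 2579).
Scan 2461·2039^i mod 2579 for i = 0, 1, …:
  i=0: 2461   i=1: 1824   i=2: 218
Match at i=2, j=50: x = 2·51 + 50 = 152.

152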